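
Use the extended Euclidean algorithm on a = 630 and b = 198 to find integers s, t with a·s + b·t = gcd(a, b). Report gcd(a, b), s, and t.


Euclidean algorithm on (630, 198) — divide until remainder is 0:
  630 = 3 · 198 + 36
  198 = 5 · 36 + 18
  36 = 2 · 18 + 0
gcd(630, 198) = 18.
Track Bezout coefficients alongside the remainders: start with r₀ = 630 = a·1 + b·0 (s = 1, t = 0) and r₁ = 198 = a·0 + b·1 (s = 0, t = 1); each new remainder r_{k+1} = r_{k-1} − q_k·r_k inherits s_{k+1} = s_{k-1} − q_k·s_k, t_{k+1} = t_{k-1} − q_k·t_k, so r_k = a·s_k + b·t_k at every step:
  q = 3: r = 36, s = 1 − 3·0 = 1, t = 0 − 3·1 = -3  (check: 630·1 + 198·(-3) = 36)
  q = 5: r = 18, s = 0 − 5·1 = -5, t = 1 − 5·(-3) = 16  (check: 630·(-5) + 198·16 = 18)
The row with r = 18 (the gcd) gives the Bezout coefficients s = -5, t = 16.
Result: 630 · (-5) + 198 · (16) = 18.

gcd(630, 198) = 18; s = -5, t = 16 (check: 630·(-5) + 198·16 = 18).


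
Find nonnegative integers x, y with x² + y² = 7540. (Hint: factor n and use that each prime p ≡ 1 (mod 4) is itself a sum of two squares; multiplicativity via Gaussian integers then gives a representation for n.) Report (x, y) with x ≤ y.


Step 1: Factor n = 7540 = 2^2 · 5 · 13 · 29.
Step 2: Check the mod-4 condition on each prime factor: 2 = 2 (special); 5 ≡ 1 (mod 4), exponent 1; 13 ≡ 1 (mod 4), exponent 1; 29 ≡ 1 (mod 4), exponent 1.
All primes ≡ 3 (mod 4) appear to even exponent (or don't appear), so by the two-squares theorem n IS expressible as a sum of two squares.
Step 3: Build a representation. Group n = k² · m with k = 2 and m = 5 · 13 · 29 = 1885 (a product of primes ≡ 1 (mod 4)); a representation of m scales to one of n via (k·x)² + (k·y)² = k²(x² + y²). Each prime p ≡ 1 (mod 4) is itself a sum of two squares; find a² by testing p − a² for a perfect square:
  5: 5 − 1² = 4 = 2² ⇒ 5 = 1² + 2².
  13: 13 − 1² = 12, 13 − 2² = 9 = 3² ⇒ 13 = 2² + 3².
  29: 29 − 1² = 28, 29 − 2² = 25 = 5² ⇒ 29 = 2² + 5².
  Combine using the Brahmagupta–Fibonacci identity (a² + b²)(c² + d²) = (ac − bd)² + (ad + bc)² = (ac + bd)² + (ad − bc)²:
  5 · 13 = 65: from (1² + 2²)(2² + 3²), take (1·2 − 2·3, 1·3 + 2·2) = (2 − 6, 3 + 4) = (-4, 7); dropping signs (only squares matter) gives (4, 7); check 4² + 7² = 16 + 49 = 65 ✓.
  65 · 29 = 1885: from (4² + 7²)(2² + 5²), take (4·2 − 7·5, 4·5 + 7·2) = (8 − 35, 20 + 14) = (-27, 34); dropping signs (only squares matter) gives (27, 34); check 27² + 34² = 729 + 1156 = 1885 ✓.
  Scale by k = 2: (2·27, 2·34) = (54, 68).
Step 4: Order so x ≤ y and verify: 54² + 68² = 2916 + 4624 = 7540 = n. ✓

n = 7540 = 54² + 68² (one valid representation with x ≤ y).


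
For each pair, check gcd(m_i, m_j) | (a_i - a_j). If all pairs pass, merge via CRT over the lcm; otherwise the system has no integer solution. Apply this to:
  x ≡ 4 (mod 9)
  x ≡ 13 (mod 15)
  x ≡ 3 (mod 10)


Moduli 9, 15, 10 are not pairwise coprime, so CRT works modulo lcm(m_i) when all pairwise compatibility conditions hold.
Pairwise compatibility: gcd(m_i, m_j) must divide a_i - a_j for every pair.
Merge one congruence at a time:
  Start: x ≡ 4 (mod 9).
  Combine with x ≡ 13 (mod 15): gcd(9, 15) = 3; 13 - 4 = 9, which IS divisible by 3, so compatible.
    Write x = 4 + 9·t and substitute into x ≡ 13 (mod 15): 9·t ≡ 13 − 4 = 9 (mod 15).
    Divide the congruence (and modulus) by g = 3: 3·t ≡ 3 (mod 5).
    The inverse of 3 mod 5 is 2 (since 3·2 = 6 = 1·5 + 1), so t ≡ 2·3 = 6 ≡ 1 (mod 5).
    Then x = 4 + 9·1 = 13, valid modulo lcm(9, 15) = 45: x ≡ 13 (mod 45).
  Combine with x ≡ 3 (mod 10): gcd(45, 10) = 5; 3 - 13 = -10, which IS divisible by 5, so compatible.
    Write x = 13 + 45·t and substitute into x ≡ 3 (mod 10): 45·t ≡ 3 − 13 = -10 (mod 10).
    Divide the congruence (and modulus) by g = 5: 9·t ≡ -2 (mod 2).
    Reduce coefficients mod 2: 1·t ≡ 0 (mod 2).
    So t ≡ 0 (mod 2).
    Then x = 13 + 45·0 = 13, valid modulo lcm(45, 10) = 90: x ≡ 13 (mod 90).
Verify: 13 mod 9 = 4, 13 mod 15 = 13, 13 mod 10 = 3.

x ≡ 13 (mod 90).


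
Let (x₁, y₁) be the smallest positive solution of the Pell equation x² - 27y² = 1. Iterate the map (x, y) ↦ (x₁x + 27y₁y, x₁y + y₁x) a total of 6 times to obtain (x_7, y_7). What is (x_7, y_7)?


Step 1: Find the fundamental solution (x₁, y₁) of x² - 27y² = 1.
  Expand √27 as a continued fraction. a₀ = ⌊√27⌋ = 5; iterate m_{k+1} = d_k·a_k − m_k, d_{k+1} = (27 − m_{k+1}²)/d_k, a_{k+1} = ⌊(a₀ + m_{k+1})/d_{k+1}⌋ (starting m₀ = 0, d₀ = 1), with convergents p_k = a_k·p_{k-1} + p_{k-2}, q_k = a_k·q_{k-1} + q_{k-2} (p₋₁ = 1, q₋₁ = 0):
  k = 0: a₀ = 5; p₀/q₀ = 5/1; p₀² − 27·q₀² = 25 − 27 = -2.
  k = 1: m = 5, d = 2, a = ⌊(5 + 5)/2⌋ = 5; p/q = (5·5 + 1)/(5·1 + 0) = 26/5; p² − 27·q² = 676 − 675 = 1.
  The first convergent with p² − 27·q² = 1 gives the fundamental solution (x₁, y₁) = (26, 5).
Step 2: Apply the recurrence (x_{n+1}, y_{n+1}) = (x₁x_n + 27y₁y_n, x₁y_n + y₁x_n) repeatedly.
  From (x_1, y_1) = (26, 5): x_2 = 26·26 + 27·5·5 = 1351; y_2 = 26·5 + 5·26 = 260.
  From (x_2, y_2) = (1351, 260): x_3 = 26·1351 + 27·5·260 = 70226; y_3 = 26·260 + 5·1351 = 13515.
  From (x_3, y_3) = (70226, 13515): x_4 = 26·70226 + 27·5·13515 = 3650401; y_4 = 26·13515 + 5·70226 = 702520.
  From (x_4, y_4) = (3650401, 702520): x_5 = 26·3650401 + 27·5·702520 = 189750626; y_5 = 26·702520 + 5·3650401 = 36517525.
  From (x_5, y_5) = (189750626, 36517525): x_6 = 26·189750626 + 27·5·36517525 = 9863382151; y_6 = 26·36517525 + 5·189750626 = 1898208780.
  From (x_6, y_6) = (9863382151, 1898208780): x_7 = 26·9863382151 + 27·5·1898208780 = 512706121226; y_7 = 26·1898208780 + 5·9863382151 = 98670339035.
Step 3: Verify x_7² - 27·y_7² = 262867566742609807743076 - 262867566742609807743075 = 1 (should be 1). ✓

(x_1, y_1) = (26, 5); (x_7, y_7) = (512706121226, 98670339035).


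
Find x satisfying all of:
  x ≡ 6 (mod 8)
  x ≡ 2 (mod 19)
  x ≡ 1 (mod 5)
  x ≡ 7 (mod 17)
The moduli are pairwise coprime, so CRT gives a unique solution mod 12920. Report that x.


Product of moduli M = 8 · 19 · 5 · 17 = 12920.
Merge one congruence at a time:
  Start: x ≡ 6 (mod 8).
  Combine with x ≡ 2 (mod 19); new modulus lcm = 152.
    Write x = 6 + 8·t and substitute into x ≡ 2 (mod 19): 8·t ≡ 2 − 6 = -4 (mod 19).
    Reduce coefficients mod 19: 8·t ≡ 15 (mod 19).
    The inverse of 8 mod 19 is 12 (since 8·12 = 96 = 5·19 + 1), so t ≡ 12·15 = 180 ≡ 9 (mod 19).
    Then x = 6 + 8·9 = 78, valid modulo lcm(8, 19) = 152: x ≡ 78 (mod 152).
  Combine with x ≡ 1 (mod 5); new modulus lcm = 760.
    Write x = 78 + 152·t and substitute into x ≡ 1 (mod 5): 152·t ≡ 1 − 78 = -77 (mod 5).
    Reduce coefficients mod 5: 2·t ≡ 3 (mod 5).
    The inverse of 2 mod 5 is 3 (since 2·3 = 6 = 1·5 + 1), so t ≡ 3·3 = 9 ≡ 4 (mod 5).
    Then x = 78 + 152·4 = 686, valid modulo lcm(152, 5) = 760: x ≡ 686 (mod 760).
  Combine with x ≡ 7 (mod 17); new modulus lcm = 12920.
    Write x = 686 + 760·t and substitute into x ≡ 7 (mod 17): 760·t ≡ 7 − 686 = -679 (mod 17).
    Reduce coefficients mod 17: 12·t ≡ 1 (mod 17).
    The inverse of 12 mod 17 is 10 (since 12·10 = 120 = 7·17 + 1), so t ≡ 10·1 = 10 ≡ 10 (mod 17).
    Then x = 686 + 760·10 = 8286, valid modulo lcm(760, 17) = 12920: x ≡ 8286 (mod 12920).
Verify against each original: 8286 mod 8 = 6, 8286 mod 19 = 2, 8286 mod 5 = 1, 8286 mod 17 = 7.

x ≡ 8286 (mod 12920).


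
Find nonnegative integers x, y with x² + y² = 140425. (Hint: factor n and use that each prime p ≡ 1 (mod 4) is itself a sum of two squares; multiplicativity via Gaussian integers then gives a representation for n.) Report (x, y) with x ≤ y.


Step 1: Factor n = 140425 = 5^2 · 41 · 137.
Step 2: Check the mod-4 condition on each prime factor: 5 ≡ 1 (mod 4), exponent 2; 41 ≡ 1 (mod 4), exponent 1; 137 ≡ 1 (mod 4), exponent 1.
All primes ≡ 3 (mod 4) appear to even exponent (or don't appear), so by the two-squares theorem n IS expressible as a sum of two squares.
Step 3: Build a representation. Group n = k² · m with k = 5 and m = 41 · 137 = 5617 (a product of primes ≡ 1 (mod 4)); a representation of m scales to one of n via (k·x)² + (k·y)² = k²(x² + y²). Each prime p ≡ 1 (mod 4) is itself a sum of two squares; find a² by testing p − a² for a perfect square:
  41: 41 − 1² = 40, 41 − 2² = 37, 41 − 3² = 32, 41 − 4² = 25 = 5² ⇒ 41 = 4² + 5².
  137: 137 − 1² = 136, 137 − 2² = 133, 137 − 3² = 128, 137 − 4² = 121 = 11² ⇒ 137 = 4² + 11².
  Combine using the Brahmagupta–Fibonacci identity (a² + b²)(c² + d²) = (ac − bd)² + (ad + bc)² = (ac + bd)² + (ad − bc)²:
  41 · 137 = 5617: from (4² + 5²)(4² + 11²), take (4·4 − 5·11, 4·11 + 5·4) = (16 − 55, 44 + 20) = (-39, 64); dropping signs (only squares matter) gives (39, 64); check 39² + 64² = 1521 + 4096 = 5617 ✓.
  Scale by k = 5: (5·39, 5·64) = (195, 320).
Step 4: Order so x ≤ y and verify: 195² + 320² = 38025 + 102400 = 140425 = n. ✓

n = 140425 = 195² + 320² (one valid representation with x ≤ y).


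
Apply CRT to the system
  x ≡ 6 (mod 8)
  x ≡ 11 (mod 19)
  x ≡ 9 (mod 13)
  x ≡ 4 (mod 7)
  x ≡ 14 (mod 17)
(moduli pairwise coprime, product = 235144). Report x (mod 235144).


Product of moduli M = 8 · 19 · 13 · 7 · 17 = 235144.
Merge one congruence at a time:
  Start: x ≡ 6 (mod 8).
  Combine with x ≡ 11 (mod 19); new modulus lcm = 152.
    Write x = 6 + 8·t and substitute into x ≡ 11 (mod 19): 8·t ≡ 11 − 6 = 5 (mod 19).
    The inverse of 8 mod 19 is 12 (since 8·12 = 96 = 5·19 + 1), so t ≡ 12·5 = 60 ≡ 3 (mod 19).
    Then x = 6 + 8·3 = 30, valid modulo lcm(8, 19) = 152: x ≡ 30 (mod 152).
  Combine with x ≡ 9 (mod 13); new modulus lcm = 1976.
    Write x = 30 + 152·t and substitute into x ≡ 9 (mod 13): 152·t ≡ 9 − 30 = -21 (mod 13).
    Reduce coefficients mod 13: 9·t ≡ 5 (mod 13).
    The inverse of 9 mod 13 is 3 (since 9·3 = 27 = 2·13 + 1), so t ≡ 3·5 = 15 ≡ 2 (mod 13).
    Then x = 30 + 152·2 = 334, valid modulo lcm(152, 13) = 1976: x ≡ 334 (mod 1976).
  Combine with x ≡ 4 (mod 7); new modulus lcm = 13832.
    Write x = 334 + 1976·t and substitute into x ≡ 4 (mod 7): 1976·t ≡ 4 − 334 = -330 (mod 7).
    Reduce coefficients mod 7: 2·t ≡ 6 (mod 7).
    The inverse of 2 mod 7 is 4 (since 2·4 = 8 = 1·7 + 1), so t ≡ 4·6 = 24 ≡ 3 (mod 7).
    Then x = 334 + 1976·3 = 6262, valid modulo lcm(1976, 7) = 13832: x ≡ 6262 (mod 13832).
  Combine with x ≡ 14 (mod 17); new modulus lcm = 235144.
    Write x = 6262 + 13832·t and substitute into x ≡ 14 (mod 17): 13832·t ≡ 14 − 6262 = -6248 (mod 17).
    Reduce coefficients mod 17: 11·t ≡ 8 (mod 17).
    The inverse of 11 mod 17 is 14 (since 11·14 = 154 = 9·17 + 1), so t ≡ 14·8 = 112 ≡ 10 (mod 17).
    Then x = 6262 + 13832·10 = 144582, valid modulo lcm(13832, 17) = 235144: x ≡ 144582 (mod 235144).
Verify against each original: 144582 mod 8 = 6, 144582 mod 19 = 11, 144582 mod 13 = 9, 144582 mod 7 = 4, 144582 mod 17 = 14.

x ≡ 144582 (mod 235144).


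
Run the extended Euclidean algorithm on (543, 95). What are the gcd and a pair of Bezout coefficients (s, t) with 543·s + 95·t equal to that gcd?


Euclidean algorithm on (543, 95) — divide until remainder is 0:
  543 = 5 · 95 + 68
  95 = 1 · 68 + 27
  68 = 2 · 27 + 14
  27 = 1 · 14 + 13
  14 = 1 · 13 + 1
  13 = 13 · 1 + 0
gcd(543, 95) = 1.
Track Bezout coefficients alongside the remainders: start with r₀ = 543 = a·1 + b·0 (s = 1, t = 0) and r₁ = 95 = a·0 + b·1 (s = 0, t = 1); each new remainder r_{k+1} = r_{k-1} − q_k·r_k inherits s_{k+1} = s_{k-1} − q_k·s_k, t_{k+1} = t_{k-1} − q_k·t_k, so r_k = a·s_k + b·t_k at every step:
  q = 5: r = 68, s = 1 − 5·0 = 1, t = 0 − 5·1 = -5  (check: 543·1 + 95·(-5) = 68)
  q = 1: r = 27, s = 0 − 1·1 = -1, t = 1 − 1·(-5) = 6  (check: 543·(-1) + 95·6 = 27)
  q = 2: r = 14, s = 1 − 2·(-1) = 3, t = -5 − 2·6 = -17  (check: 543·3 + 95·(-17) = 14)
  q = 1: r = 13, s = -1 − 1·3 = -4, t = 6 − 1·(-17) = 23  (check: 543·(-4) + 95·23 = 13)
  q = 1: r = 1, s = 3 − 1·(-4) = 7, t = -17 − 1·23 = -40  (check: 543·7 + 95·(-40) = 1)
The row with r = 1 (the gcd) gives the Bezout coefficients s = 7, t = -40.
Result: 543 · (7) + 95 · (-40) = 1.

gcd(543, 95) = 1; s = 7, t = -40 (check: 543·7 + 95·(-40) = 1).


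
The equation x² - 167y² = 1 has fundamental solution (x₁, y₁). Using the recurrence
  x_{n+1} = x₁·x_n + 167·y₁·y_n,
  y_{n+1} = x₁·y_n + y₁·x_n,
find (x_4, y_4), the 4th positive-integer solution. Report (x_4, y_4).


Step 1: Find the fundamental solution (x₁, y₁) of x² - 167y² = 1.
  Expand √167 as a continued fraction. a₀ = ⌊√167⌋ = 12; iterate m_{k+1} = d_k·a_k − m_k, d_{k+1} = (167 − m_{k+1}²)/d_k, a_{k+1} = ⌊(a₀ + m_{k+1})/d_{k+1}⌋ (starting m₀ = 0, d₀ = 1), with convergents p_k = a_k·p_{k-1} + p_{k-2}, q_k = a_k·q_{k-1} + q_{k-2} (p₋₁ = 1, q₋₁ = 0):
  k = 0: a₀ = 12; p₀/q₀ = 12/1; p₀² − 167·q₀² = 144 − 167 = -23.
  k = 1: m = 12, d = 23, a = ⌊(12 + 12)/23⌋ = 1; p/q = (1·12 + 1)/(1·1 + 0) = 13/1; p² − 167·q² = 169 − 167 = 2.
  k = 2: m = 11, d = 2, a = ⌊(12 + 11)/2⌋ = 11; p/q = (11·13 + 12)/(11·1 + 1) = 155/12; p² − 167·q² = 24025 − 24048 = -23.
  k = 3: m = 11, d = 23, a = ⌊(12 + 11)/23⌋ = 1; p/q = (1·155 + 13)/(1·12 + 1) = 168/13; p² − 167·q² = 28224 − 28223 = 1.
  The first convergent with p² − 167·q² = 1 gives the fundamental solution (x₁, y₁) = (168, 13).
Step 2: Apply the recurrence (x_{n+1}, y_{n+1}) = (x₁x_n + 167y₁y_n, x₁y_n + y₁x_n) repeatedly.
  From (x_1, y_1) = (168, 13): x_2 = 168·168 + 167·13·13 = 56447; y_2 = 168·13 + 13·168 = 4368.
  From (x_2, y_2) = (56447, 4368): x_3 = 168·56447 + 167·13·4368 = 18966024; y_3 = 168·4368 + 13·56447 = 1467635.
  From (x_3, y_3) = (18966024, 1467635): x_4 = 168·18966024 + 167·13·1467635 = 6372527617; y_4 = 168·1467635 + 13·18966024 = 493120992.
Step 3: Verify x_4² - 167·y_4² = 40609108229427698689 - 40609108229427698688 = 1 (should be 1). ✓

(x_1, y_1) = (168, 13); (x_4, y_4) = (6372527617, 493120992).


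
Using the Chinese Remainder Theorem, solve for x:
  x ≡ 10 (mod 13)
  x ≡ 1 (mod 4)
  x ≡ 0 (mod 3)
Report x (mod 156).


Moduli 13, 4, 3 are pairwise coprime; by CRT there is a unique solution modulo M = 13 · 4 · 3 = 156.
Solve pairwise, accumulating the modulus:
  Start with x ≡ 10 (mod 13).
  Combine with x ≡ 1 (mod 4): since gcd(13, 4) = 1, we get a unique residue mod 52.
    Write x = 10 + 13·t and substitute into x ≡ 1 (mod 4): 13·t ≡ 1 − 10 = -9 (mod 4).
    Reduce coefficients mod 4: 1·t ≡ 3 (mod 4).
    So t ≡ 3 (mod 4).
    Then x = 10 + 13·3 = 49, valid modulo lcm(13, 4) = 52: x ≡ 49 (mod 52).
  Combine with x ≡ 0 (mod 3): since gcd(52, 3) = 1, we get a unique residue mod 156.
    Write x = 49 + 52·t and substitute into x ≡ 0 (mod 3): 52·t ≡ 0 − 49 = -49 (mod 3).
    Reduce coefficients mod 3: 1·t ≡ 2 (mod 3).
    So t ≡ 2 (mod 3).
    Then x = 49 + 52·2 = 153, valid modulo lcm(52, 3) = 156: x ≡ 153 (mod 156).
Verify: 153 mod 13 = 10 ✓, 153 mod 4 = 1 ✓, 153 mod 3 = 0 ✓.

x ≡ 153 (mod 156).


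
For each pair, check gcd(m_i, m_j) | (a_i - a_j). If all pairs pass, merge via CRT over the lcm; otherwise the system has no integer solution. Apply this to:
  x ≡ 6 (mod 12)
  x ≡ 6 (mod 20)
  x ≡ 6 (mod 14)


Moduli 12, 20, 14 are not pairwise coprime, so CRT works modulo lcm(m_i) when all pairwise compatibility conditions hold.
Pairwise compatibility: gcd(m_i, m_j) must divide a_i - a_j for every pair.
Merge one congruence at a time:
  Start: x ≡ 6 (mod 12).
  Combine with x ≡ 6 (mod 20): gcd(12, 20) = 4; 6 - 6 = 0, which IS divisible by 4, so compatible.
    Write x = 6 + 12·t and substitute into x ≡ 6 (mod 20): 12·t ≡ 6 − 6 = 0 (mod 20).
    Divide the congruence (and modulus) by g = 4: 3·t ≡ 0 (mod 5).
    The inverse of 3 mod 5 is 2 (since 3·2 = 6 = 1·5 + 1), so t ≡ 2·0 = 0 ≡ 0 (mod 5).
    Then x = 6 + 12·0 = 6, valid modulo lcm(12, 20) = 60: x ≡ 6 (mod 60).
  Combine with x ≡ 6 (mod 14): gcd(60, 14) = 2; 6 - 6 = 0, which IS divisible by 2, so compatible.
    Write x = 6 + 60·t and substitute into x ≡ 6 (mod 14): 60·t ≡ 6 − 6 = 0 (mod 14).
    Divide the congruence (and modulus) by g = 2: 30·t ≡ 0 (mod 7).
    Reduce coefficients mod 7: 2·t ≡ 0 (mod 7).
    The inverse of 2 mod 7 is 4 (since 2·4 = 8 = 1·7 + 1), so t ≡ 4·0 = 0 ≡ 0 (mod 7).
    Then x = 6 + 60·0 = 6, valid modulo lcm(60, 14) = 420: x ≡ 6 (mod 420).
Verify: 6 mod 12 = 6, 6 mod 20 = 6, 6 mod 14 = 6.

x ≡ 6 (mod 420).


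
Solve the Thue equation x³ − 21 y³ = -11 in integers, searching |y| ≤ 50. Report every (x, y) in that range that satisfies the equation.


The equation is x³ - 21y³ = -11. For fixed y, x³ = 21·y³ − 11, so a solution requires the RHS to be a perfect cube.
Strategy: iterate y from -50 to 50, compute RHS = 21·y³ − 11, and check whether it is a (positive or negative) perfect cube.
Check small values of y:
  y = 0: RHS = -11 is not a perfect cube.
  y = 1: RHS = 10 is not a perfect cube.
  y = -1: RHS = -32 is not a perfect cube.
  y = 2: RHS = 157 is not a perfect cube.
  y = -2: RHS = -179 is not a perfect cube.
  y = 3: RHS = 556 is not a perfect cube.
  y = -3: RHS = -578 is not a perfect cube.
Continuing the search up to |y| = 50 finds no solutions either.
No (x, y) in the scanned range satisfies the equation.

No integer solutions with |y| ≤ 50.


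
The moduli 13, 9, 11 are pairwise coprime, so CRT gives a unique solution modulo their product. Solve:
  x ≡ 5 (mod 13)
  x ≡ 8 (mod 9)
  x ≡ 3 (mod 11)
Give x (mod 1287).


Moduli 13, 9, 11 are pairwise coprime; by CRT there is a unique solution modulo M = 13 · 9 · 11 = 1287.
Solve pairwise, accumulating the modulus:
  Start with x ≡ 5 (mod 13).
  Combine with x ≡ 8 (mod 9): since gcd(13, 9) = 1, we get a unique residue mod 117.
    Write x = 5 + 13·t and substitute into x ≡ 8 (mod 9): 13·t ≡ 8 − 5 = 3 (mod 9).
    Reduce coefficients mod 9: 4·t ≡ 3 (mod 9).
    The inverse of 4 mod 9 is 7 (since 4·7 = 28 = 3·9 + 1), so t ≡ 7·3 = 21 ≡ 3 (mod 9).
    Then x = 5 + 13·3 = 44, valid modulo lcm(13, 9) = 117: x ≡ 44 (mod 117).
  Combine with x ≡ 3 (mod 11): since gcd(117, 11) = 1, we get a unique residue mod 1287.
    Write x = 44 + 117·t and substitute into x ≡ 3 (mod 11): 117·t ≡ 3 − 44 = -41 (mod 11).
    Reduce coefficients mod 11: 7·t ≡ 3 (mod 11).
    The inverse of 7 mod 11 is 8 (since 7·8 = 56 = 5·11 + 1), so t ≡ 8·3 = 24 ≡ 2 (mod 11).
    Then x = 44 + 117·2 = 278, valid modulo lcm(117, 11) = 1287: x ≡ 278 (mod 1287).
Verify: 278 mod 13 = 5 ✓, 278 mod 9 = 8 ✓, 278 mod 11 = 3 ✓.

x ≡ 278 (mod 1287).


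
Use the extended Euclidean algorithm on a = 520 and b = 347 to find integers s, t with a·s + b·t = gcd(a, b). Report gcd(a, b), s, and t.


Euclidean algorithm on (520, 347) — divide until remainder is 0:
  520 = 1 · 347 + 173
  347 = 2 · 173 + 1
  173 = 173 · 1 + 0
gcd(520, 347) = 1.
Track Bezout coefficients alongside the remainders: start with r₀ = 520 = a·1 + b·0 (s = 1, t = 0) and r₁ = 347 = a·0 + b·1 (s = 0, t = 1); each new remainder r_{k+1} = r_{k-1} − q_k·r_k inherits s_{k+1} = s_{k-1} − q_k·s_k, t_{k+1} = t_{k-1} − q_k·t_k, so r_k = a·s_k + b·t_k at every step:
  q = 1: r = 173, s = 1 − 1·0 = 1, t = 0 − 1·1 = -1  (check: 520·1 + 347·(-1) = 173)
  q = 2: r = 1, s = 0 − 2·1 = -2, t = 1 − 2·(-1) = 3  (check: 520·(-2) + 347·3 = 1)
The row with r = 1 (the gcd) gives the Bezout coefficients s = -2, t = 3.
Result: 520 · (-2) + 347 · (3) = 1.

gcd(520, 347) = 1; s = -2, t = 3 (check: 520·(-2) + 347·3 = 1).


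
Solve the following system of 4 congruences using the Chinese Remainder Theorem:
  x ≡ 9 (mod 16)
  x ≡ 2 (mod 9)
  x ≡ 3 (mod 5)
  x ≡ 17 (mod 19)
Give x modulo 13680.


Product of moduli M = 16 · 9 · 5 · 19 = 13680.
Merge one congruence at a time:
  Start: x ≡ 9 (mod 16).
  Combine with x ≡ 2 (mod 9); new modulus lcm = 144.
    Write x = 9 + 16·t and substitute into x ≡ 2 (mod 9): 16·t ≡ 2 − 9 = -7 (mod 9).
    Reduce coefficients mod 9: 7·t ≡ 2 (mod 9).
    The inverse of 7 mod 9 is 4 (since 7·4 = 28 = 3·9 + 1), so t ≡ 4·2 = 8 ≡ 8 (mod 9).
    Then x = 9 + 16·8 = 137, valid modulo lcm(16, 9) = 144: x ≡ 137 (mod 144).
  Combine with x ≡ 3 (mod 5); new modulus lcm = 720.
    Write x = 137 + 144·t and substitute into x ≡ 3 (mod 5): 144·t ≡ 3 − 137 = -134 (mod 5).
    Reduce coefficients mod 5: 4·t ≡ 1 (mod 5).
    The inverse of 4 mod 5 is 4 (since 4·4 = 16 = 3·5 + 1), so t ≡ 4·1 = 4 ≡ 4 (mod 5).
    Then x = 137 + 144·4 = 713, valid modulo lcm(144, 5) = 720: x ≡ 713 (mod 720).
  Combine with x ≡ 17 (mod 19); new modulus lcm = 13680.
    Write x = 713 + 720·t and substitute into x ≡ 17 (mod 19): 720·t ≡ 17 − 713 = -696 (mod 19).
    Reduce coefficients mod 19: 17·t ≡ 7 (mod 19).
    The inverse of 17 mod 19 is 9 (since 17·9 = 153 = 8·19 + 1), so t ≡ 9·7 = 63 ≡ 6 (mod 19).
    Then x = 713 + 720·6 = 5033, valid modulo lcm(720, 19) = 13680: x ≡ 5033 (mod 13680).
Verify against each original: 5033 mod 16 = 9, 5033 mod 9 = 2, 5033 mod 5 = 3, 5033 mod 19 = 17.

x ≡ 5033 (mod 13680).


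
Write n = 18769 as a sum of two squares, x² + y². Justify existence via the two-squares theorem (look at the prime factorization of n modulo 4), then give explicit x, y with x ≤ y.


Step 1: Factor n = 18769 = 137^2.
Step 2: Check the mod-4 condition on each prime factor: 137 ≡ 1 (mod 4), exponent 2.
All primes ≡ 3 (mod 4) appear to even exponent (or don't appear), so by the two-squares theorem n IS expressible as a sum of two squares.
Step 3: Build a representation. Here n = 137 · 137 is a product of primes ≡ 1 (mod 4). Each prime p ≡ 1 (mod 4) is itself a sum of two squares; find a² by testing p − a² for a perfect square:
  137: 137 − 1² = 136, 137 − 2² = 133, 137 − 3² = 128, 137 − 4² = 121 = 11² ⇒ 137 = 4² + 11².
  Combine using the Brahmagupta–Fibonacci identity (a² + b²)(c² + d²) = (ac − bd)² + (ad + bc)² = (ac + bd)² + (ad − bc)²:
  137 · 137 = 18769: from (4² + 11²)(4² + 11²), take (4·4 − 11·11, 4·11 + 11·4) = (16 − 121, 44 + 44) = (-105, 88); dropping signs (only squares matter) gives (105, 88); check 105² + 88² = 11025 + 7744 = 18769 ✓.
Step 4: Order so x ≤ y and verify: 88² + 105² = 7744 + 11025 = 18769 = n. ✓

n = 18769 = 88² + 105² (one valid representation with x ≤ y).


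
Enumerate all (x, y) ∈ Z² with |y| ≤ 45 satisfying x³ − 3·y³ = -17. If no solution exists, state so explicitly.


The equation is x³ - 3y³ = -17. For fixed y, x³ = 3·y³ − 17, so a solution requires the RHS to be a perfect cube.
Strategy: iterate y from -45 to 45, compute RHS = 3·y³ − 17, and check whether it is a (positive or negative) perfect cube.
Check small values of y:
  y = 0: RHS = -17 is not a perfect cube.
  y = 1: RHS = -14 is not a perfect cube.
  y = -1: RHS = -20 is not a perfect cube.
  y = 2: RHS = 7 is not a perfect cube.
  y = -2: RHS = -41 is not a perfect cube.
  y = 3: RHS = 64 = (4)³ ⇒ x = 4 works.
  y = -3: RHS = -98 is not a perfect cube.
Continuing the search up to |y| = 45 finds no further solutions beyond those listed.
Collected solutions: (4, 3).

Solutions (with |y| ≤ 45): (4, 3).


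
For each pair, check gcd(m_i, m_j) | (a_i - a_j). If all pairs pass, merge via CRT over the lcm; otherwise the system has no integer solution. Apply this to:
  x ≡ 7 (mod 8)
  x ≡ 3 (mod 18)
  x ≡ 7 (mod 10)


Moduli 8, 18, 10 are not pairwise coprime, so CRT works modulo lcm(m_i) when all pairwise compatibility conditions hold.
Pairwise compatibility: gcd(m_i, m_j) must divide a_i - a_j for every pair.
Merge one congruence at a time:
  Start: x ≡ 7 (mod 8).
  Combine with x ≡ 3 (mod 18): gcd(8, 18) = 2; 3 - 7 = -4, which IS divisible by 2, so compatible.
    Write x = 7 + 8·t and substitute into x ≡ 3 (mod 18): 8·t ≡ 3 − 7 = -4 (mod 18).
    Divide the congruence (and modulus) by g = 2: 4·t ≡ -2 (mod 9).
    Reduce coefficients mod 9: 4·t ≡ 7 (mod 9).
    The inverse of 4 mod 9 is 7 (since 4·7 = 28 = 3·9 + 1), so t ≡ 7·7 = 49 ≡ 4 (mod 9).
    Then x = 7 + 8·4 = 39, valid modulo lcm(8, 18) = 72: x ≡ 39 (mod 72).
  Combine with x ≡ 7 (mod 10): gcd(72, 10) = 2; 7 - 39 = -32, which IS divisible by 2, so compatible.
    Write x = 39 + 72·t and substitute into x ≡ 7 (mod 10): 72·t ≡ 7 − 39 = -32 (mod 10).
    Divide the congruence (and modulus) by g = 2: 36·t ≡ -16 (mod 5).
    Reduce coefficients mod 5: 1·t ≡ 4 (mod 5).
    So t ≡ 4 (mod 5).
    Then x = 39 + 72·4 = 327, valid modulo lcm(72, 10) = 360: x ≡ 327 (mod 360).
Verify: 327 mod 8 = 7, 327 mod 18 = 3, 327 mod 10 = 7.

x ≡ 327 (mod 360).


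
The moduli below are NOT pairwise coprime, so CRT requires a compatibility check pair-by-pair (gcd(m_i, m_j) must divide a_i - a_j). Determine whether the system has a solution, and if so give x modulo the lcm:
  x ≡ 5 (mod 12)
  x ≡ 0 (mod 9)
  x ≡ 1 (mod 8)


Moduli 12, 9, 8 are not pairwise coprime, so CRT works modulo lcm(m_i) when all pairwise compatibility conditions hold.
Pairwise compatibility: gcd(m_i, m_j) must divide a_i - a_j for every pair.
Merge one congruence at a time:
  Start: x ≡ 5 (mod 12).
  Combine with x ≡ 0 (mod 9): gcd(12, 9) = 3, and 0 - 5 = -5 is NOT divisible by 3.
    ⇒ system is inconsistent (no integer solution).

No solution (the system is inconsistent).


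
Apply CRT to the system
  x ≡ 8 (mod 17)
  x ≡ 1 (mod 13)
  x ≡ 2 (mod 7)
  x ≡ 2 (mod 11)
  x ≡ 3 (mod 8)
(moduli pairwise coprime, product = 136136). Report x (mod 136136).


Product of moduli M = 17 · 13 · 7 · 11 · 8 = 136136.
Merge one congruence at a time:
  Start: x ≡ 8 (mod 17).
  Combine with x ≡ 1 (mod 13); new modulus lcm = 221.
    Write x = 8 + 17·t and substitute into x ≡ 1 (mod 13): 17·t ≡ 1 − 8 = -7 (mod 13).
    Reduce coefficients mod 13: 4·t ≡ 6 (mod 13).
    The inverse of 4 mod 13 is 10 (since 4·10 = 40 = 3·13 + 1), so t ≡ 10·6 = 60 ≡ 8 (mod 13).
    Then x = 8 + 17·8 = 144, valid modulo lcm(17, 13) = 221: x ≡ 144 (mod 221).
  Combine with x ≡ 2 (mod 7); new modulus lcm = 1547.
    Write x = 144 + 221·t and substitute into x ≡ 2 (mod 7): 221·t ≡ 2 − 144 = -142 (mod 7).
    Reduce coefficients mod 7: 4·t ≡ 5 (mod 7).
    The inverse of 4 mod 7 is 2 (since 4·2 = 8 = 1·7 + 1), so t ≡ 2·5 = 10 ≡ 3 (mod 7).
    Then x = 144 + 221·3 = 807, valid modulo lcm(221, 7) = 1547: x ≡ 807 (mod 1547).
  Combine with x ≡ 2 (mod 11); new modulus lcm = 17017.
    Write x = 807 + 1547·t and substitute into x ≡ 2 (mod 11): 1547·t ≡ 2 − 807 = -805 (mod 11).
    Reduce coefficients mod 11: 7·t ≡ 9 (mod 11).
    The inverse of 7 mod 11 is 8 (since 7·8 = 56 = 5·11 + 1), so t ≡ 8·9 = 72 ≡ 6 (mod 11).
    Then x = 807 + 1547·6 = 10089, valid modulo lcm(1547, 11) = 17017: x ≡ 10089 (mod 17017).
  Combine with x ≡ 3 (mod 8); new modulus lcm = 136136.
    Write x = 10089 + 17017·t and substitute into x ≡ 3 (mod 8): 17017·t ≡ 3 − 10089 = -10086 (mod 8).
    Reduce coefficients mod 8: 1·t ≡ 2 (mod 8).
    So t ≡ 2 (mod 8).
    Then x = 10089 + 17017·2 = 44123, valid modulo lcm(17017, 8) = 136136: x ≡ 44123 (mod 136136).
Verify against each original: 44123 mod 17 = 8, 44123 mod 13 = 1, 44123 mod 7 = 2, 44123 mod 11 = 2, 44123 mod 8 = 3.

x ≡ 44123 (mod 136136).


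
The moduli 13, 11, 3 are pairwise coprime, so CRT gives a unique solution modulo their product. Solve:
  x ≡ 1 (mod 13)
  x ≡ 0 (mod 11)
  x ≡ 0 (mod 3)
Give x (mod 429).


Moduli 13, 11, 3 are pairwise coprime; by CRT there is a unique solution modulo M = 13 · 11 · 3 = 429.
Solve pairwise, accumulating the modulus:
  Start with x ≡ 1 (mod 13).
  Combine with x ≡ 0 (mod 11): since gcd(13, 11) = 1, we get a unique residue mod 143.
    Write x = 1 + 13·t and substitute into x ≡ 0 (mod 11): 13·t ≡ 0 − 1 = -1 (mod 11).
    Reduce coefficients mod 11: 2·t ≡ 10 (mod 11).
    The inverse of 2 mod 11 is 6 (since 2·6 = 12 = 1·11 + 1), so t ≡ 6·10 = 60 ≡ 5 (mod 11).
    Then x = 1 + 13·5 = 66, valid modulo lcm(13, 11) = 143: x ≡ 66 (mod 143).
  Combine with x ≡ 0 (mod 3): since gcd(143, 3) = 1, we get a unique residue mod 429.
    Write x = 66 + 143·t and substitute into x ≡ 0 (mod 3): 143·t ≡ 0 − 66 = -66 (mod 3).
    Reduce coefficients mod 3: 2·t ≡ 0 (mod 3).
    The inverse of 2 mod 3 is 2 (since 2·2 = 4 = 1·3 + 1), so t ≡ 2·0 = 0 ≡ 0 (mod 3).
    Then x = 66 + 143·0 = 66, valid modulo lcm(143, 3) = 429: x ≡ 66 (mod 429).
Verify: 66 mod 13 = 1 ✓, 66 mod 11 = 0 ✓, 66 mod 3 = 0 ✓.

x ≡ 66 (mod 429).


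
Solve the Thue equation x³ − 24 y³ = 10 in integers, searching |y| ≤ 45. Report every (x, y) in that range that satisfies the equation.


The equation is x³ - 24y³ = 10. For fixed y, x³ = 24·y³ + 10, so a solution requires the RHS to be a perfect cube.
Strategy: iterate y from -45 to 45, compute RHS = 24·y³ + 10, and check whether it is a (positive or negative) perfect cube.
Check small values of y:
  y = 0: RHS = 10 is not a perfect cube.
  y = 1: RHS = 34 is not a perfect cube.
  y = -1: RHS = -14 is not a perfect cube.
  y = 2: RHS = 202 is not a perfect cube.
  y = -2: RHS = -182 is not a perfect cube.
  y = 3: RHS = 658 is not a perfect cube.
  y = -3: RHS = -638 is not a perfect cube.
Continuing the search up to |y| = 45 finds no solutions either.
No (x, y) in the scanned range satisfies the equation.

No integer solutions with |y| ≤ 45.


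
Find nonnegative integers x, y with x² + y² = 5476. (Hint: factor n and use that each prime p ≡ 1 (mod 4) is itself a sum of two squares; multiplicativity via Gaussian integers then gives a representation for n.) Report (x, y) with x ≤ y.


Step 1: Factor n = 5476 = 2^2 · 37^2.
Step 2: Check the mod-4 condition on each prime factor: 2 = 2 (special); 37 ≡ 1 (mod 4), exponent 2.
All primes ≡ 3 (mod 4) appear to even exponent (or don't appear), so by the two-squares theorem n IS expressible as a sum of two squares.
Step 3: Build a representation. Group n = k² · m with k = 2 and m = 37 · 37 = 1369 (a product of primes ≡ 1 (mod 4)); a representation of m scales to one of n via (k·x)² + (k·y)² = k²(x² + y²). Each prime p ≡ 1 (mod 4) is itself a sum of two squares; find a² by testing p − a² for a perfect square:
  37: 37 − 1² = 36 = 6² ⇒ 37 = 1² + 6².
  Combine using the Brahmagupta–Fibonacci identity (a² + b²)(c² + d²) = (ac − bd)² + (ad + bc)² = (ac + bd)² + (ad − bc)²:
  37 · 37 = 1369: from (1² + 6²)(1² + 6²), take (1·1 − 6·6, 1·6 + 6·1) = (1 − 36, 6 + 6) = (-35, 12); dropping signs (only squares matter) gives (35, 12); check 35² + 12² = 1225 + 144 = 1369 ✓.
  Scale by k = 2: (2·35, 2·12) = (70, 24).
Step 4: Order so x ≤ y and verify: 24² + 70² = 576 + 4900 = 5476 = n. ✓

n = 5476 = 24² + 70² (one valid representation with x ≤ y).


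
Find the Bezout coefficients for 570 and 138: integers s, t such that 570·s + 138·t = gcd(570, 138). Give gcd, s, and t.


Euclidean algorithm on (570, 138) — divide until remainder is 0:
  570 = 4 · 138 + 18
  138 = 7 · 18 + 12
  18 = 1 · 12 + 6
  12 = 2 · 6 + 0
gcd(570, 138) = 6.
Track Bezout coefficients alongside the remainders: start with r₀ = 570 = a·1 + b·0 (s = 1, t = 0) and r₁ = 138 = a·0 + b·1 (s = 0, t = 1); each new remainder r_{k+1} = r_{k-1} − q_k·r_k inherits s_{k+1} = s_{k-1} − q_k·s_k, t_{k+1} = t_{k-1} − q_k·t_k, so r_k = a·s_k + b·t_k at every step:
  q = 4: r = 18, s = 1 − 4·0 = 1, t = 0 − 4·1 = -4  (check: 570·1 + 138·(-4) = 18)
  q = 7: r = 12, s = 0 − 7·1 = -7, t = 1 − 7·(-4) = 29  (check: 570·(-7) + 138·29 = 12)
  q = 1: r = 6, s = 1 − 1·(-7) = 8, t = -4 − 1·29 = -33  (check: 570·8 + 138·(-33) = 6)
The row with r = 6 (the gcd) gives the Bezout coefficients s = 8, t = -33.
Result: 570 · (8) + 138 · (-33) = 6.

gcd(570, 138) = 6; s = 8, t = -33 (check: 570·8 + 138·(-33) = 6).


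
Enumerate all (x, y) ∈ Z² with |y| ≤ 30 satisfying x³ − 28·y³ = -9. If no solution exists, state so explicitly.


The equation is x³ - 28y³ = -9. For fixed y, x³ = 28·y³ − 9, so a solution requires the RHS to be a perfect cube.
Strategy: iterate y from -30 to 30, compute RHS = 28·y³ − 9, and check whether it is a (positive or negative) perfect cube.
Check small values of y:
  y = 0: RHS = -9 is not a perfect cube.
  y = 1: RHS = 19 is not a perfect cube.
  y = -1: RHS = -37 is not a perfect cube.
  y = 2: RHS = 215 is not a perfect cube.
  y = -2: RHS = -233 is not a perfect cube.
  y = 3: RHS = 747 is not a perfect cube.
  y = -3: RHS = -765 is not a perfect cube.
Continuing the search up to |y| = 30 finds no solutions either.
No (x, y) in the scanned range satisfies the equation.

No integer solutions with |y| ≤ 30.


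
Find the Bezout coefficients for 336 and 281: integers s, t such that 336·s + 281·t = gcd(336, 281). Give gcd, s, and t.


Euclidean algorithm on (336, 281) — divide until remainder is 0:
  336 = 1 · 281 + 55
  281 = 5 · 55 + 6
  55 = 9 · 6 + 1
  6 = 6 · 1 + 0
gcd(336, 281) = 1.
Track Bezout coefficients alongside the remainders: start with r₀ = 336 = a·1 + b·0 (s = 1, t = 0) and r₁ = 281 = a·0 + b·1 (s = 0, t = 1); each new remainder r_{k+1} = r_{k-1} − q_k·r_k inherits s_{k+1} = s_{k-1} − q_k·s_k, t_{k+1} = t_{k-1} − q_k·t_k, so r_k = a·s_k + b·t_k at every step:
  q = 1: r = 55, s = 1 − 1·0 = 1, t = 0 − 1·1 = -1  (check: 336·1 + 281·(-1) = 55)
  q = 5: r = 6, s = 0 − 5·1 = -5, t = 1 − 5·(-1) = 6  (check: 336·(-5) + 281·6 = 6)
  q = 9: r = 1, s = 1 − 9·(-5) = 46, t = -1 − 9·6 = -55  (check: 336·46 + 281·(-55) = 1)
The row with r = 1 (the gcd) gives the Bezout coefficients s = 46, t = -55.
Result: 336 · (46) + 281 · (-55) = 1.

gcd(336, 281) = 1; s = 46, t = -55 (check: 336·46 + 281·(-55) = 1).


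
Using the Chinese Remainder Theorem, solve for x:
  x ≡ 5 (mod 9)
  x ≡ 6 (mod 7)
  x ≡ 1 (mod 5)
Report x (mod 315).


Moduli 9, 7, 5 are pairwise coprime; by CRT there is a unique solution modulo M = 9 · 7 · 5 = 315.
Solve pairwise, accumulating the modulus:
  Start with x ≡ 5 (mod 9).
  Combine with x ≡ 6 (mod 7): since gcd(9, 7) = 1, we get a unique residue mod 63.
    Write x = 5 + 9·t and substitute into x ≡ 6 (mod 7): 9·t ≡ 6 − 5 = 1 (mod 7).
    Reduce coefficients mod 7: 2·t ≡ 1 (mod 7).
    The inverse of 2 mod 7 is 4 (since 2·4 = 8 = 1·7 + 1), so t ≡ 4·1 = 4 ≡ 4 (mod 7).
    Then x = 5 + 9·4 = 41, valid modulo lcm(9, 7) = 63: x ≡ 41 (mod 63).
  Combine with x ≡ 1 (mod 5): since gcd(63, 5) = 1, we get a unique residue mod 315.
    Write x = 41 + 63·t and substitute into x ≡ 1 (mod 5): 63·t ≡ 1 − 41 = -40 (mod 5).
    Reduce coefficients mod 5: 3·t ≡ 0 (mod 5).
    The inverse of 3 mod 5 is 2 (since 3·2 = 6 = 1·5 + 1), so t ≡ 2·0 = 0 ≡ 0 (mod 5).
    Then x = 41 + 63·0 = 41, valid modulo lcm(63, 5) = 315: x ≡ 41 (mod 315).
Verify: 41 mod 9 = 5 ✓, 41 mod 7 = 6 ✓, 41 mod 5 = 1 ✓.

x ≡ 41 (mod 315).


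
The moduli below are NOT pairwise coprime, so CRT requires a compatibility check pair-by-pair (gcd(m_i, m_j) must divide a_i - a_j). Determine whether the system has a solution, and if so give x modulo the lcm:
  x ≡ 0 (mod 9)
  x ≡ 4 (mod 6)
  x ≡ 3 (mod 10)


Moduli 9, 6, 10 are not pairwise coprime, so CRT works modulo lcm(m_i) when all pairwise compatibility conditions hold.
Pairwise compatibility: gcd(m_i, m_j) must divide a_i - a_j for every pair.
Merge one congruence at a time:
  Start: x ≡ 0 (mod 9).
  Combine with x ≡ 4 (mod 6): gcd(9, 6) = 3, and 4 - 0 = 4 is NOT divisible by 3.
    ⇒ system is inconsistent (no integer solution).

No solution (the system is inconsistent).


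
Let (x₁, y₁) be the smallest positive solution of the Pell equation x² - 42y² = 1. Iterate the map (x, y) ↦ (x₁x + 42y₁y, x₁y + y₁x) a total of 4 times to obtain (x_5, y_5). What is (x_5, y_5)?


Step 1: Find the fundamental solution (x₁, y₁) of x² - 42y² = 1.
  Expand √42 as a continued fraction. a₀ = ⌊√42⌋ = 6; iterate m_{k+1} = d_k·a_k − m_k, d_{k+1} = (42 − m_{k+1}²)/d_k, a_{k+1} = ⌊(a₀ + m_{k+1})/d_{k+1}⌋ (starting m₀ = 0, d₀ = 1), with convergents p_k = a_k·p_{k-1} + p_{k-2}, q_k = a_k·q_{k-1} + q_{k-2} (p₋₁ = 1, q₋₁ = 0):
  k = 0: a₀ = 6; p₀/q₀ = 6/1; p₀² − 42·q₀² = 36 − 42 = -6.
  k = 1: m = 6, d = 6, a = ⌊(6 + 6)/6⌋ = 2; p/q = (2·6 + 1)/(2·1 + 0) = 13/2; p² − 42·q² = 169 − 168 = 1.
  The first convergent with p² − 42·q² = 1 gives the fundamental solution (x₁, y₁) = (13, 2).
Step 2: Apply the recurrence (x_{n+1}, y_{n+1}) = (x₁x_n + 42y₁y_n, x₁y_n + y₁x_n) repeatedly.
  From (x_1, y_1) = (13, 2): x_2 = 13·13 + 42·2·2 = 337; y_2 = 13·2 + 2·13 = 52.
  From (x_2, y_2) = (337, 52): x_3 = 13·337 + 42·2·52 = 8749; y_3 = 13·52 + 2·337 = 1350.
  From (x_3, y_3) = (8749, 1350): x_4 = 13·8749 + 42·2·1350 = 227137; y_4 = 13·1350 + 2·8749 = 35048.
  From (x_4, y_4) = (227137, 35048): x_5 = 13·227137 + 42·2·35048 = 5896813; y_5 = 13·35048 + 2·227137 = 909898.
Step 3: Verify x_5² - 42·y_5² = 34772403556969 - 34772403556968 = 1 (should be 1). ✓

(x_1, y_1) = (13, 2); (x_5, y_5) = (5896813, 909898).


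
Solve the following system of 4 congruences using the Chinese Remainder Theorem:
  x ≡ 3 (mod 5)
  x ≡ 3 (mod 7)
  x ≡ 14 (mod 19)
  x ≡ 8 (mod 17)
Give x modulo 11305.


Product of moduli M = 5 · 7 · 19 · 17 = 11305.
Merge one congruence at a time:
  Start: x ≡ 3 (mod 5).
  Combine with x ≡ 3 (mod 7); new modulus lcm = 35.
    Write x = 3 + 5·t and substitute into x ≡ 3 (mod 7): 5·t ≡ 3 − 3 = 0 (mod 7).
    The inverse of 5 mod 7 is 3 (since 5·3 = 15 = 2·7 + 1), so t ≡ 3·0 = 0 ≡ 0 (mod 7).
    Then x = 3 + 5·0 = 3, valid modulo lcm(5, 7) = 35: x ≡ 3 (mod 35).
  Combine with x ≡ 14 (mod 19); new modulus lcm = 665.
    Write x = 3 + 35·t and substitute into x ≡ 14 (mod 19): 35·t ≡ 14 − 3 = 11 (mod 19).
    Reduce coefficients mod 19: 16·t ≡ 11 (mod 19).
    The inverse of 16 mod 19 is 6 (since 16·6 = 96 = 5·19 + 1), so t ≡ 6·11 = 66 ≡ 9 (mod 19).
    Then x = 3 + 35·9 = 318, valid modulo lcm(35, 19) = 665: x ≡ 318 (mod 665).
  Combine with x ≡ 8 (mod 17); new modulus lcm = 11305.
    Write x = 318 + 665·t and substitute into x ≡ 8 (mod 17): 665·t ≡ 8 − 318 = -310 (mod 17).
    Reduce coefficients mod 17: 2·t ≡ 13 (mod 17).
    The inverse of 2 mod 17 is 9 (since 2·9 = 18 = 1·17 + 1), so t ≡ 9·13 = 117 ≡ 15 (mod 17).
    Then x = 318 + 665·15 = 10293, valid modulo lcm(665, 17) = 11305: x ≡ 10293 (mod 11305).
Verify against each original: 10293 mod 5 = 3, 10293 mod 7 = 3, 10293 mod 19 = 14, 10293 mod 17 = 8.

x ≡ 10293 (mod 11305).


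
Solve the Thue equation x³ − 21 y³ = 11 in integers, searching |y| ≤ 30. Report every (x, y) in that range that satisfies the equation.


The equation is x³ - 21y³ = 11. For fixed y, x³ = 21·y³ + 11, so a solution requires the RHS to be a perfect cube.
Strategy: iterate y from -30 to 30, compute RHS = 21·y³ + 11, and check whether it is a (positive or negative) perfect cube.
Check small values of y:
  y = 0: RHS = 11 is not a perfect cube.
  y = 1: RHS = 32 is not a perfect cube.
  y = -1: RHS = -10 is not a perfect cube.
  y = 2: RHS = 179 is not a perfect cube.
  y = -2: RHS = -157 is not a perfect cube.
  y = 3: RHS = 578 is not a perfect cube.
  y = -3: RHS = -556 is not a perfect cube.
Continuing the search up to |y| = 30 finds no solutions either.
No (x, y) in the scanned range satisfies the equation.

No integer solutions with |y| ≤ 30.
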